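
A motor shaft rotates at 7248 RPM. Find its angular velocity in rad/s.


omega = 7248 * 2*pi/60 = 759.0088

759.0088 rad/s


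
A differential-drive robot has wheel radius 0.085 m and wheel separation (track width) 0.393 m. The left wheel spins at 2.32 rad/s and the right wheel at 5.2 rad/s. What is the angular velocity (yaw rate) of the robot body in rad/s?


omega = r*(wR - wL)/L = 0.085*(5.2 - (2.32))/0.393 = 0.6229

0.6229 rad/s


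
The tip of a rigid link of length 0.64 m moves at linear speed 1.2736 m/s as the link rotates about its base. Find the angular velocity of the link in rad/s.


omega = v / L = 1.2736 / 0.64 = 1.9900

1.9900 rad/s


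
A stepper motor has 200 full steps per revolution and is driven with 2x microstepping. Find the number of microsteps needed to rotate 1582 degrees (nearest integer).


step_size = 360/(200*2) = 360/400 = 0.900000 deg
n = 1582/(360/400) = 1582*400/360 = 1757.7778 -> 1758

1758 steps


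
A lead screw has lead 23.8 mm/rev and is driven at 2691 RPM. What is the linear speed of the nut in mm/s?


v = lead * (RPM/60) = 23.8*2691/60 = 1067.4300

1067.4300 mm/s


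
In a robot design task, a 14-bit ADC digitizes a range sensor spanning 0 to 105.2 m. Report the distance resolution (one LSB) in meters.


res = range / 2^n = 105.2/2^14 = 105.2/16384 = 0.0064

0.0064 m


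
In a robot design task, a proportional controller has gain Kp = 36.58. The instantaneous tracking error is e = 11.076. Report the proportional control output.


u_P = Kp * e = 36.58 * 11.076 = 405.1601

405.1601


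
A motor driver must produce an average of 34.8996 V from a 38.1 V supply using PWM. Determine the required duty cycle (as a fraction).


D = V_avg/V_supply = 34.8996/38.1 = 0.9160

0.9160


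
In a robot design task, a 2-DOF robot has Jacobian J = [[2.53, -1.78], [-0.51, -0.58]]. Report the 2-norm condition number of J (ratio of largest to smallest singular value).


JJ^T eigenvalues: trace(JJ^T) = 10.1658, det(JJ^T) = det(J)^2 = 5.64157504
s_max^2 = (10.1658 + sqrt(80.77718948))/2 = 9.57670656
s_min^2 = (10.1658 - sqrt(80.77718948))/2 = 0.58909344
kappa = s_max/s_min = sqrt(9.57670656/0.58909344) = 4.0320

4.0320


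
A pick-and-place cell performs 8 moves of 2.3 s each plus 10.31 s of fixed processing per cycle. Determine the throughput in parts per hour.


T_cycle = 8*2.3 + 10.31 = 28.7100 s
rate = 3600/T = 125.3918

125.3918 parts/hour


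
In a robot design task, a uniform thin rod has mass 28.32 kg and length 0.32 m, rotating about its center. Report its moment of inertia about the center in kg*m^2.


I = (1/12)*m*L^2 = (1/12)*28.32*0.32^2 = 0.2417

0.2417 kg*m^2


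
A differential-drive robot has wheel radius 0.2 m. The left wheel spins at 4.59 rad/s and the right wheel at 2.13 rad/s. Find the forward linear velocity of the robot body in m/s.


v = r*(wR + wL)/2 = 0.2*(2.13 + 4.59)/2 = 0.6720

0.6720 m/s


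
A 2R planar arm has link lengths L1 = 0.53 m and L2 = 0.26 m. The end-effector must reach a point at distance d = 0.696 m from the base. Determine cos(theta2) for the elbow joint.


cos(th2) = (d^2 - L1^2 - L2^2)/(2*L1*L2) = (0.696^2 - 0.53^2 - 0.26^2)/(2*0.53*0.26) = 0.4932

0.4932


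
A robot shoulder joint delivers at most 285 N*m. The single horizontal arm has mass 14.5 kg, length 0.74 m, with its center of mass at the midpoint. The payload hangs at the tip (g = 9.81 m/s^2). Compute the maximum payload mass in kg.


tau_arm = m_arm*g*(L/2) = 14.5*9.81*0.74/2 = 52.6307 N*m
tau_payload = tau_max - tau_arm = 285 - 52.6307 = 232.3693
m_payload = tau_payload / (g*L) = 232.3693 / (9.81*0.74) = 32.0094

32.0094 kg


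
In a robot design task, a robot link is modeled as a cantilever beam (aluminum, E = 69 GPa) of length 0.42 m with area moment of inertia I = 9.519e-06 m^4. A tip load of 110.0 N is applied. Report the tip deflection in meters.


delta = F*L^3/(3*E*I) = 110.0*0.42^3/(3*6.900e+10*9.519e-06)
      = 8.14968/1970433 = 4.1360e-06

4.1360e-06 m


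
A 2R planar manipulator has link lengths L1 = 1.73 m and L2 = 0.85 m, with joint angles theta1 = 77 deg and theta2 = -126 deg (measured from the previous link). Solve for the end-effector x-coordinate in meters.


x = L1*cos(th1) + L2*cos(th1+th2) = 1.73*cos(77 deg) + 0.85*cos(-49 deg) = 0.9468

0.9468 m


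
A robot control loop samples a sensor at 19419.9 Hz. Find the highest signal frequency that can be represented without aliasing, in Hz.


f_max = f_s/2 = 19419.9/2 = 9709.9500

9709.9500 Hz


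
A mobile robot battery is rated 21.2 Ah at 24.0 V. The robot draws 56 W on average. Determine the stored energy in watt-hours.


E = capacity * V = 21.2*24.0 = 508.8000

508.8000 Wh


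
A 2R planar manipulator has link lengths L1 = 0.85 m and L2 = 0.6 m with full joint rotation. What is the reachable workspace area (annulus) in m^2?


r_max = L1 + L2 = 1.4500, r_min = |L1 - L2| = 0.2500
A = pi*(r_max^2 - r_min^2) = pi*(2.1025 - 0.0625) = 6.4088

6.4088 m^2


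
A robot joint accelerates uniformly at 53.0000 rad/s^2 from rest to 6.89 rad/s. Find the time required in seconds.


t = delta_omega / alpha = 6.89 / 53.0000 = 0.1300

0.1300 s


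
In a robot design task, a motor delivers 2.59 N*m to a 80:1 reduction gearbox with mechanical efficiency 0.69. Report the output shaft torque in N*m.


tau_out = tau_in * N * eta = 2.59 * 80 * 0.69 = 142.9680

142.9680 N*m


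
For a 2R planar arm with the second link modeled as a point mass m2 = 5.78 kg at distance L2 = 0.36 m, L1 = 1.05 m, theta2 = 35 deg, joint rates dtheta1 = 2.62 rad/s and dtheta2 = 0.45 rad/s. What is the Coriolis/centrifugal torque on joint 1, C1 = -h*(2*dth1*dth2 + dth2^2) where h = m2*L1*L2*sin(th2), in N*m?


h = m2*L1*L2*sin(th2) = 5.78*1.05*0.36*sin(35 deg) = 1.253173
C1 = -h*(2*2.62*0.45 + 0.45^2) = -1.253173*2.5605 = -3.2087

-3.2087 N*m


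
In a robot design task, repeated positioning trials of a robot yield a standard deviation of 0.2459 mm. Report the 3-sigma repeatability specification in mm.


repeatability = 3*sigma = 3*0.2459 = 0.7377

0.7377 mm


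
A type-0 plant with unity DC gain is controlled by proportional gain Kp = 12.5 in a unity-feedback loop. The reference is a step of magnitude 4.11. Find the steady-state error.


e_ss = R/(1 + Kp) = 4.11/(1 + 12.5) = 4.11/13.5000 = 0.3044

0.3044


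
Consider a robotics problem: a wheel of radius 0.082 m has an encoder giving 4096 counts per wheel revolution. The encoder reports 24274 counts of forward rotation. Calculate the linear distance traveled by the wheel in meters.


revs = 24274/4096 = 5.926270
d = revs * 2*pi*r = 5.926270 * 2*pi*0.082 = 3.0533

3.0533 m


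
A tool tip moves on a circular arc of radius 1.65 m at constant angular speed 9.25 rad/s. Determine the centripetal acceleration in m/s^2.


a_c = omega^2 * r = 9.25^2 * 1.65 = 141.1781

141.1781 m/s^2


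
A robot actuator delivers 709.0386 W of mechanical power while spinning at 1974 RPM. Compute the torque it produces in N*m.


omega = 1974 * 2*pi/60 = 206.716797 rad/s
tau = P / omega = 709.0386 / 206.716797 = 3.4300

3.4300 N*m


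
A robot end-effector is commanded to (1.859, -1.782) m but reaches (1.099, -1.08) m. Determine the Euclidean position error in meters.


dx = 1.099 - (1.859) = -0.7600, dy = -1.08 - (-1.782) = 0.7020
err = sqrt(0.577600 + 0.492804) = 1.0346

1.0346 m


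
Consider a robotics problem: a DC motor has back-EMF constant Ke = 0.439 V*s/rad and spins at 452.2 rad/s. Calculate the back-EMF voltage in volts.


V_emf = Ke * omega = 0.439*452.2 = 198.5158

198.5158 V


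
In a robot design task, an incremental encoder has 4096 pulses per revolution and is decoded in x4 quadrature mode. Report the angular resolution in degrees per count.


resolution = 360 / (PPR * 4) = 360 / 16384 = 0.0220

0.0220 degrees


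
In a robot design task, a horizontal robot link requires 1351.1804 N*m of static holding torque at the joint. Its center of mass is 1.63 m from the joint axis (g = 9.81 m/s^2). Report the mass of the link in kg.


m = tau / (g*L) = 1351.1804 / (9.81 * 1.63) = 84.5000

84.5000 kg


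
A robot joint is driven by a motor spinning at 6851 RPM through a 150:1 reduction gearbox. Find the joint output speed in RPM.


omega_joint = omega_motor / N = 6851 / 150 = 45.6733

45.6733 RPM


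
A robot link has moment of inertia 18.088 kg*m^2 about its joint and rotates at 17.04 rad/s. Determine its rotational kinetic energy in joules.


KE = (1/2)*I*omega^2 = 0.5*18.088*17.04^2 = 2626.0303

2626.0303 J


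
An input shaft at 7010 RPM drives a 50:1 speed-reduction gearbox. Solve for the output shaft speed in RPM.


omega_out = omega_in / N = 7010 / 50 = 140.2000

140.2000 RPM


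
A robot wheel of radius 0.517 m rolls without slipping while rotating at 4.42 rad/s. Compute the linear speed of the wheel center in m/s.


v = omega * r = 4.42 * 0.517 = 2.2851

2.2851 m/s


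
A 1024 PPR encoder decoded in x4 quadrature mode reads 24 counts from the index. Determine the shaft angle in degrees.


angle = counts * 360 / (PPR*4) = 24 * 360 / 4096 = 2.1094

2.1094 degrees


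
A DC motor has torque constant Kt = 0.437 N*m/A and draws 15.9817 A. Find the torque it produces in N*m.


tau = Kt * I = 0.437*15.9817 = 6.9840

6.9840 N*m


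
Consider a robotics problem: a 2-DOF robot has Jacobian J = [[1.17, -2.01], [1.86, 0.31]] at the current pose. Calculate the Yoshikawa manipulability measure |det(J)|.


det(J) = 1.17*0.31 - (-2.01)*(1.86) = 4.1013
|det(J)| = 4.1013

4.1013


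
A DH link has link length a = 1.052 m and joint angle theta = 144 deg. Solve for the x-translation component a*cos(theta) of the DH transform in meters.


a*cos(theta) = 1.052*cos(144 deg) = -0.8511

-0.8511 m


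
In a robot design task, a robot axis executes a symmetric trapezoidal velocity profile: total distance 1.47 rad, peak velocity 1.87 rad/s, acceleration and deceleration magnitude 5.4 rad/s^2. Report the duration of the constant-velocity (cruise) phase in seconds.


t_acc = v/a = 0.346296 s, d_acc = v^2/(2a) = 0.323787 rad each
d_cruise = 1.47 - 2*0.323787 = 0.822426 rad
t_cruise = d_cruise/v = 0.822426/1.87 = 0.4398

0.4398 s


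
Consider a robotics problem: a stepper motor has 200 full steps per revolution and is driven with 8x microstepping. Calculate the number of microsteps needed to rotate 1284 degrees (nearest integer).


step_size = 360/(200*8) = 360/1600 = 0.225000 deg
n = 1284/(360/1600) = 1284*1600/360 = 5706.6667 -> 5707

5707 steps


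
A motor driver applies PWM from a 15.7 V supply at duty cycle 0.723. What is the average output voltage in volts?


V_avg = V_supply * D = 15.7*0.723 = 11.3511

11.3511 V


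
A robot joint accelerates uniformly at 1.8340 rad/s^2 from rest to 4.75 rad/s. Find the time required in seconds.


t = delta_omega / alpha = 4.75 / 1.8340 = 2.5900

2.5900 s


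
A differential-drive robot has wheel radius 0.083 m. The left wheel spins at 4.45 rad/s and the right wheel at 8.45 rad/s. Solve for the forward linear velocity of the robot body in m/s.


v = r*(wR + wL)/2 = 0.083*(8.45 + 4.45)/2 = 0.5353

0.5353 m/s


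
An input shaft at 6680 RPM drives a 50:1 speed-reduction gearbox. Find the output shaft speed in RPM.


omega_out = omega_in / N = 6680 / 50 = 133.6000

133.6000 RPM


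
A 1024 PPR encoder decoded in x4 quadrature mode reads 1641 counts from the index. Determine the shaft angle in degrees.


angle = counts * 360 / (PPR*4) = 1641 * 360 / 4096 = 144.2285

144.2285 degrees


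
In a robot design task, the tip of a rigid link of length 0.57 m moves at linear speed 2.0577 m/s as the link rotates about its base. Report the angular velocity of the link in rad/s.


omega = v / L = 2.0577 / 0.57 = 3.6100

3.6100 rad/s


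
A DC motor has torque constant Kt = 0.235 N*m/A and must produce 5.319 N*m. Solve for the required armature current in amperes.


I = tau / Kt = 5.319/0.235 = 22.6340

22.6340 A


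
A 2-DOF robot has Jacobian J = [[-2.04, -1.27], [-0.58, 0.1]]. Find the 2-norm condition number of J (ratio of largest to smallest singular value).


JJ^T eigenvalues: trace(JJ^T) = 6.1209, det(JJ^T) = det(J)^2 = 0.88472836
s_max^2 = (6.1209 + sqrt(33.92650337))/2 = 5.97277310
s_min^2 = (6.1209 - sqrt(33.92650337))/2 = 0.14812690
kappa = s_max/s_min = sqrt(5.97277310/0.14812690) = 6.3500

6.3500


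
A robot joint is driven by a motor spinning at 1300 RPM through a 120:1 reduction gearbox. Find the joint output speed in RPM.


omega_joint = omega_motor / N = 1300 / 120 = 10.8333

10.8333 RPM


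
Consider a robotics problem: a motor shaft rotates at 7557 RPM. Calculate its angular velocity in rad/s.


omega = 7557 * 2*pi/60 = 791.3672

791.3672 rad/s


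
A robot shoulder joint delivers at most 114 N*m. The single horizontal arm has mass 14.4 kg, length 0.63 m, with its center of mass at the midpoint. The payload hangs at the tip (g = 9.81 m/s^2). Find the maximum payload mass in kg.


tau_arm = m_arm*g*(L/2) = 14.4*9.81*0.63/2 = 44.4982 N*m
tau_payload = tau_max - tau_arm = 114 - 44.4982 = 69.5018
m_payload = tau_payload / (g*L) = 69.5018 / (9.81*0.63) = 11.2457

11.2457 kg


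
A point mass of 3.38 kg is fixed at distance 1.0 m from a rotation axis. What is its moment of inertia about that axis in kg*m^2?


I = m*r^2 = 3.38*1.0^2 = 3.3800

3.3800 kg*m^2


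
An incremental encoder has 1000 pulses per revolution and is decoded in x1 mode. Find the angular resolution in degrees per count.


resolution = 360 / (PPR * 1) = 360 / 1000 = 0.3600

0.3600 degrees


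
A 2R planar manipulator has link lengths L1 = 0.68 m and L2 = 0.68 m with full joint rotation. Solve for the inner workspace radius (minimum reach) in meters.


r_min = |L1 - L2| = |0.68 - 0.68| = 0

0 m


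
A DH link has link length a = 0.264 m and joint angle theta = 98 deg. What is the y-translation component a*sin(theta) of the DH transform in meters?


a*sin(theta) = 0.264*sin(98 deg) = 0.2614

0.2614 m


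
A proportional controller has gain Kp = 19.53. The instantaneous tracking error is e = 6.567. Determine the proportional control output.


u_P = Kp * e = 19.53 * 6.567 = 128.2535

128.2535


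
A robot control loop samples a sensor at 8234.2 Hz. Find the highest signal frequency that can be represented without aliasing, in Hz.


f_max = f_s/2 = 8234.2/2 = 4117.1000

4117.1000 Hz


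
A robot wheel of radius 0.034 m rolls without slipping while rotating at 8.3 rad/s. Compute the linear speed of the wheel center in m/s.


v = omega * r = 8.3 * 0.034 = 0.2822

0.2822 m/s


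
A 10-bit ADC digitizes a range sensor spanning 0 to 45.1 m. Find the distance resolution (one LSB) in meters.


res = range / 2^n = 45.1/2^10 = 45.1/1024 = 0.0440

0.0440 m


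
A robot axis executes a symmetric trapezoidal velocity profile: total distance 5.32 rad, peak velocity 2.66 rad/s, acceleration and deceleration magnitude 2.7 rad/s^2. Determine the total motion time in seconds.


t_acc = v/a = 2.66/2.7 = 0.985185 s
d_acc = v^2/(2a) = 1.310296 rad (each ramp)
d_cruise = 5.32 - 2*1.310296 = 2.699408 rad
t_cruise = 2.699408/2.66 = 1.014815 s
t_total = 2*0.985185 + 1.014815 = 2.9852

2.9852 s


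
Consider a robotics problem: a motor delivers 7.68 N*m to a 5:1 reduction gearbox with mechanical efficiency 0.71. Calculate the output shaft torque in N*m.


tau_out = tau_in * N * eta = 7.68 * 5 * 0.71 = 27.2640

27.2640 N*m


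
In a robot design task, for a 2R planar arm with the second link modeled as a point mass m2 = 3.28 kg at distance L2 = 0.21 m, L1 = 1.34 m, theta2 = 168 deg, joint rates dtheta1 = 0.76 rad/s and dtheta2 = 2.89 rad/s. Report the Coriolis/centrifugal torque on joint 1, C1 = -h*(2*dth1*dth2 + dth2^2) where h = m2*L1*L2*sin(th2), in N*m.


h = m2*L1*L2*sin(th2) = 3.28*1.34*0.21*sin(168 deg) = 0.191901
C1 = -h*(2*0.76*2.89 + 2.89^2) = -0.191901*12.7449 = -2.4458

-2.4458 N*m


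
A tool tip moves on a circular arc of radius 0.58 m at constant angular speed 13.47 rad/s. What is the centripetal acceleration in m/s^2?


a_c = omega^2 * r = 13.47^2 * 0.58 = 105.2357

105.2357 m/s^2


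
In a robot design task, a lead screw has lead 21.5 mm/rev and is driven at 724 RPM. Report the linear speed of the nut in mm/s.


v = lead * (RPM/60) = 21.5*724/60 = 259.4333

259.4333 mm/s


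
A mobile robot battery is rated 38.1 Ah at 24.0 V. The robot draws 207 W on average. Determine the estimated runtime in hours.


E = 38.1*24.0 = 914.4000 Wh
t = E/P = 914.4000/207 = 4.4174

4.4174 hours


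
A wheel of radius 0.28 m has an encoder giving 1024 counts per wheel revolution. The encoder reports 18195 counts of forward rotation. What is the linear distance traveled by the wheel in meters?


revs = 18195/1024 = 17.768555
d = revs * 2*pi*r = 17.768555 * 2*pi*0.28 = 31.2601

31.2601 m


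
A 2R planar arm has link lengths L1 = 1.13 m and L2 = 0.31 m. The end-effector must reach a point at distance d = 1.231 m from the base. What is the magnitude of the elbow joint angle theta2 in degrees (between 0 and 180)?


cos(th2) = (d^2 - L1^2 - L2^2)/(2*L1*L2) = (1.231^2 - 1.13^2 - 0.31^2)/(2*1.13*0.31) = 0.20319869
th2 = acos(0.20319869) = 78.2759 deg

78.2759 degrees


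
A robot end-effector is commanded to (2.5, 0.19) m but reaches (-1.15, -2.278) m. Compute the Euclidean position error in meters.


dx = -1.15 - (2.5) = -3.6500, dy = -2.278 - (0.19) = -2.4680
err = sqrt(13.322500 + 6.091024) = 4.4061

4.4061 m


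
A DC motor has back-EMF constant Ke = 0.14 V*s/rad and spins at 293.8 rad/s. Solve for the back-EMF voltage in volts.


V_emf = Ke * omega = 0.14*293.8 = 41.1320

41.1320 V


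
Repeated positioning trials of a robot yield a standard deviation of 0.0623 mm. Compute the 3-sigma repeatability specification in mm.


repeatability = 3*sigma = 3*0.0623 = 0.1869

0.1869 mm


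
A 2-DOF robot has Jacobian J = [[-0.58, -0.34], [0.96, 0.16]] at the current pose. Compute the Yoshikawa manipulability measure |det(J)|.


det(J) = -0.58*0.16 - (-0.34)*(0.96) = 0.2336
|det(J)| = 0.2336

0.2336


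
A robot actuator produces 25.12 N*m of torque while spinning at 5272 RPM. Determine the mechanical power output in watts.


omega = 5272 * 2*pi/60 = 552.082549 rad/s
P = tau * omega = 25.12 * 552.082549 = 13868.3136

13868.3136 W


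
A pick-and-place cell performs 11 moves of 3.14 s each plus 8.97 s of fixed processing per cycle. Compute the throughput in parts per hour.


T_cycle = 11*3.14 + 8.97 = 43.5100 s
rate = 3600/T = 82.7396

82.7396 parts/hour


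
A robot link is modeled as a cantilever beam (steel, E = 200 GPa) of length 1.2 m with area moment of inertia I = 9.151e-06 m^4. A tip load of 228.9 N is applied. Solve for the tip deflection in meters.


delta = F*L^3/(3*E*I) = 228.9*1.2^3/(3*2.000e+11*9.151e-06)
      = 395.5392/5490600 = 7.2039e-05

7.2039e-05 m


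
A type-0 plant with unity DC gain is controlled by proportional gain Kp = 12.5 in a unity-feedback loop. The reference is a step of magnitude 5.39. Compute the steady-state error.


e_ss = R/(1 + Kp) = 5.39/(1 + 12.5) = 5.39/13.5000 = 0.3993

0.3993


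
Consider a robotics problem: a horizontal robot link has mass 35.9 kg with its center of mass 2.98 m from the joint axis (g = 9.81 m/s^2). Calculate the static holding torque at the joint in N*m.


tau = m*g*L = 35.9 * 9.81 * 2.98 = 1049.4934

1049.4934 N*m


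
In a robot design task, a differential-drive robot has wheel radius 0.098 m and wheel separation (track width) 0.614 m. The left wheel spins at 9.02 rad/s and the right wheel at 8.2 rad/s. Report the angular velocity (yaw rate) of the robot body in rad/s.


omega = r*(wR - wL)/L = 0.098*(8.2 - (9.02))/0.614 = -0.1309

-0.1309 rad/s


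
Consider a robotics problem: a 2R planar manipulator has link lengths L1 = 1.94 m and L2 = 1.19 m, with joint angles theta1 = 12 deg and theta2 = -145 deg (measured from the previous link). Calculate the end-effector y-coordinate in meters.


y = L1*sin(th1) + L2*sin(th1+th2) = 1.94*sin(12 deg) + 1.19*sin(-133 deg) = -0.4670

-0.4670 m


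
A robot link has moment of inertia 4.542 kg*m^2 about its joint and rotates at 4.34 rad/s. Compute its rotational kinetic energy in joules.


KE = (1/2)*I*omega^2 = 0.5*4.542*4.34^2 = 42.7756

42.7756 J


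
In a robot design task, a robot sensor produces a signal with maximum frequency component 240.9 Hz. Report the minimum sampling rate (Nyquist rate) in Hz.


f_s,min = 2*f_max = 2*240.9 = 481.8000

481.8000 Hz


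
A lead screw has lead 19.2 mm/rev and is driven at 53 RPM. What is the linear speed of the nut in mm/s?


v = lead * (RPM/60) = 19.2*53/60 = 16.9600

16.9600 mm/s


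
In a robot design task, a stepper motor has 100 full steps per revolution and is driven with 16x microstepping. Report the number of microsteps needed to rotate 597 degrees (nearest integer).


step_size = 360/(100*16) = 360/1600 = 0.225000 deg
n = 597/(360/1600) = 597*1600/360 = 2653.3333 -> 2653

2653 steps


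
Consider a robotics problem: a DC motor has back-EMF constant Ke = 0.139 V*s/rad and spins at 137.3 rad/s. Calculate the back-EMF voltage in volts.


V_emf = Ke * omega = 0.139*137.3 = 19.0847

19.0847 V


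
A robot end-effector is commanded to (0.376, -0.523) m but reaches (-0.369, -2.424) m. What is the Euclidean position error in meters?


dx = -0.369 - (0.376) = -0.7450, dy = -2.424 - (-0.523) = -1.9010
err = sqrt(0.555025 + 3.613801) = 2.0418

2.0418 m


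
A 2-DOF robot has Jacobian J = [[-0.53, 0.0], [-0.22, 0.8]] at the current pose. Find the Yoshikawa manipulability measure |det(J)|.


det(J) = -0.53*0.8 - (0.0)*(-0.22) = -0.4240
|det(J)| = 0.4240

0.4240


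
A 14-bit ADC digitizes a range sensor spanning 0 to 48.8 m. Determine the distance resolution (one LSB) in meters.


res = range / 2^n = 48.8/2^14 = 48.8/16384 = 0.0030

0.0030 m


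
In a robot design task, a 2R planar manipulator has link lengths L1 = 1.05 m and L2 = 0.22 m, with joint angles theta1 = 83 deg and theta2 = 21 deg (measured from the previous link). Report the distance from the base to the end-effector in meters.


x = L1*cos(th1) + L2*cos(th1+th2) = 0.074740
y = L1*sin(th1) + L2*sin(th1+th2) = 1.255639
d = sqrt(x^2 + y^2) = sqrt(0.005586 + 1.576629) = 1.2579

1.2579 m


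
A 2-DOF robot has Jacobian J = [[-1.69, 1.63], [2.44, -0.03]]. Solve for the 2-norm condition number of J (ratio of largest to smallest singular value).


JJ^T eigenvalues: trace(JJ^T) = 11.4675, det(JJ^T) = det(J)^2 = 15.41740225
s_max^2 = (11.4675 + sqrt(69.83394725))/2 = 9.91208541
s_min^2 = (11.4675 - sqrt(69.83394725))/2 = 1.55541459
kappa = s_max/s_min = sqrt(9.91208541/1.55541459) = 2.5244

2.5244


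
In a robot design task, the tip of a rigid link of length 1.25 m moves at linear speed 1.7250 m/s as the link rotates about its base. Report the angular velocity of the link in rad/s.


omega = v / L = 1.7250 / 1.25 = 1.3800

1.3800 rad/s


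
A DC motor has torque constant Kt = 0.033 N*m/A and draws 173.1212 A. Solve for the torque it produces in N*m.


tau = Kt * I = 0.033*173.1212 = 5.7130

5.7130 N*m


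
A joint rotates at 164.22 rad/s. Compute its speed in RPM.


RPM = 164.22 * 60/(2*pi) = 1568.1855

1568.1855 RPM


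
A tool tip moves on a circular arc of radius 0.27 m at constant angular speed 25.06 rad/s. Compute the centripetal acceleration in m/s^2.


a_c = omega^2 * r = 25.06^2 * 0.27 = 169.5610

169.5610 m/s^2


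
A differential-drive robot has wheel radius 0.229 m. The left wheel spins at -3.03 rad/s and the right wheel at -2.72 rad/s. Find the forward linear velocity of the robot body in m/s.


v = r*(wR + wL)/2 = 0.229*(-2.72 + -3.03)/2 = -0.6584

-0.6584 m/s


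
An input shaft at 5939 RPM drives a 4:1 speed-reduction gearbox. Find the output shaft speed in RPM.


omega_out = omega_in / N = 5939 / 4 = 1484.7500

1484.7500 RPM


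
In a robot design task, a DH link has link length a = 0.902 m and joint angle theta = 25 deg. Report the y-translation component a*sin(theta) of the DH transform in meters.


a*sin(theta) = 0.902*sin(25 deg) = 0.3812

0.3812 m


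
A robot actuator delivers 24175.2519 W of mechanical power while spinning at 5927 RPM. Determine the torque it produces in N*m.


omega = 5927 * 2*pi/60 = 620.673989 rad/s
tau = P / omega = 24175.2519 / 620.673989 = 38.9500

38.9500 N*m


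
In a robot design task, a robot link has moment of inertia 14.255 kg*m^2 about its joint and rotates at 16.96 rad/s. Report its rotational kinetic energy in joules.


KE = (1/2)*I*omega^2 = 0.5*14.255*16.96^2 = 2050.1655

2050.1655 J


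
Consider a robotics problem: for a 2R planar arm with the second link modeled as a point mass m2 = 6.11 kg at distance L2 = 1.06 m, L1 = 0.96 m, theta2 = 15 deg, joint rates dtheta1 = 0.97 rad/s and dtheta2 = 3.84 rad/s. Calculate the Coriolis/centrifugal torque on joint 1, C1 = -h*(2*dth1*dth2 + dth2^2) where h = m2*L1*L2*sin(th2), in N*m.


h = m2*L1*L2*sin(th2) = 6.11*0.96*1.06*sin(15 deg) = 1.609217
C1 = -h*(2*0.97*3.84 + 3.84^2) = -1.609217*22.1952 = -35.7169

-35.7169 N*m


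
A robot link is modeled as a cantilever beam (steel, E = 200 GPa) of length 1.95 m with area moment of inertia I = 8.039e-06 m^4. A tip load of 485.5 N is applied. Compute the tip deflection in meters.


delta = F*L^3/(3*E*I) = 485.5*1.95^3/(3*2.000e+11*8.039e-06)
      = 3599.9218125/4823400 = 7.4635e-04

7.4635e-04 m


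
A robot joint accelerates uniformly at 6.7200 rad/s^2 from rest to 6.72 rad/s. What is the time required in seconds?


t = delta_omega / alpha = 6.72 / 6.7200 = 1.0000

1.0000 s


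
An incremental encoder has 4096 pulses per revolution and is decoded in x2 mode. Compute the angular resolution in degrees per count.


resolution = 360 / (PPR * 2) = 360 / 8192 = 0.0439

0.0439 degrees


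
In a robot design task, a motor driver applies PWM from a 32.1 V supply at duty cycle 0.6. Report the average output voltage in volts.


V_avg = V_supply * D = 32.1*0.6 = 19.2600

19.2600 V


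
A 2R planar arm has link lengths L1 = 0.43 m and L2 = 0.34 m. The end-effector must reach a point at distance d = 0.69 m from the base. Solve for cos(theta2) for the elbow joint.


cos(th2) = (d^2 - L1^2 - L2^2)/(2*L1*L2) = (0.69^2 - 0.43^2 - 0.34^2)/(2*0.43*0.34) = 0.6005

0.6005


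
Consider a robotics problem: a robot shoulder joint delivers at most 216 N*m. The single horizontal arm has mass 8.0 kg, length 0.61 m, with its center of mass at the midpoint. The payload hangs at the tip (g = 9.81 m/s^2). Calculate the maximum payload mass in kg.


tau_arm = m_arm*g*(L/2) = 8.0*9.81*0.61/2 = 23.9364 N*m
tau_payload = tau_max - tau_arm = 216 - 23.9364 = 192.0636
m_payload = tau_payload / (g*L) = 192.0636 / (9.81*0.61) = 32.0957

32.0957 kg


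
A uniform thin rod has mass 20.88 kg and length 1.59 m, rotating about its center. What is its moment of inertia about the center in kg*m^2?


I = (1/12)*m*L^2 = (1/12)*20.88*1.59^2 = 4.3989

4.3989 kg*m^2


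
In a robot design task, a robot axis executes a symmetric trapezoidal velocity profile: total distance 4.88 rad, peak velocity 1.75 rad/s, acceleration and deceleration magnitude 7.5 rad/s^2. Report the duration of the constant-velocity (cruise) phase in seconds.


t_acc = v/a = 0.233333 s, d_acc = v^2/(2a) = 0.204167 rad each
d_cruise = 4.88 - 2*0.204167 = 4.471666 rad
t_cruise = d_cruise/v = 4.471666/1.75 = 2.5552

2.5552 s


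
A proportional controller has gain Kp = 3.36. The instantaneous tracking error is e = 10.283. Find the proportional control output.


u_P = Kp * e = 3.36 * 10.283 = 34.5509

34.5509


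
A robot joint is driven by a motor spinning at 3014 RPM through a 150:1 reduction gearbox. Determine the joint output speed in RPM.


omega_joint = omega_motor / N = 3014 / 150 = 20.0933

20.0933 RPM


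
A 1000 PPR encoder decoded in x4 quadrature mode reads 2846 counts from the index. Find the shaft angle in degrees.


angle = counts * 360 / (PPR*4) = 2846 * 360 / 4000 = 256.1400

256.1400 degrees


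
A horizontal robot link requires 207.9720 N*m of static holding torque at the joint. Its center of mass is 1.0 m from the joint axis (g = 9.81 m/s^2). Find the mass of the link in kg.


m = tau / (g*L) = 207.9720 / (9.81 * 1.0) = 21.2000

21.2000 kg


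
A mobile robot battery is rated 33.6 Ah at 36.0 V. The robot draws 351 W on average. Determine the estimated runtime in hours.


E = 33.6*36.0 = 1209.6000 Wh
t = E/P = 1209.6000/351 = 3.4462

3.4462 hours


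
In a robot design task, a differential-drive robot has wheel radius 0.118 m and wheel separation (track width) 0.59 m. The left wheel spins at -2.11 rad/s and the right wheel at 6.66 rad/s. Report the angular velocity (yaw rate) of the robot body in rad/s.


omega = r*(wR - wL)/L = 0.118*(6.66 - (-2.11))/0.59 = 1.7540

1.7540 rad/s


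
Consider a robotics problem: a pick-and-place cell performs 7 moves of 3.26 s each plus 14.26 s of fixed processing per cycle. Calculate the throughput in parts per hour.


T_cycle = 7*3.26 + 14.26 = 37.0800 s
rate = 3600/T = 97.0874

97.0874 parts/hour


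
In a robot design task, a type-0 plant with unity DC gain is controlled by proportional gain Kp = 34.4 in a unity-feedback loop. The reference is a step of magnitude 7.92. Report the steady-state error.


e_ss = R/(1 + Kp) = 7.92/(1 + 34.4) = 7.92/35.4000 = 0.2237

0.2237


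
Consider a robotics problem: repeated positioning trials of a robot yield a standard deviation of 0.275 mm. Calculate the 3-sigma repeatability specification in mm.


repeatability = 3*sigma = 3*0.275 = 0.8250

0.8250 mm


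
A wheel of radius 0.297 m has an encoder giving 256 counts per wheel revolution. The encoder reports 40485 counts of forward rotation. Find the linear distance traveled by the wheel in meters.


revs = 40485/256 = 158.144531
d = revs * 2*pi*r = 158.144531 * 2*pi*0.297 = 295.1145

295.1145 m


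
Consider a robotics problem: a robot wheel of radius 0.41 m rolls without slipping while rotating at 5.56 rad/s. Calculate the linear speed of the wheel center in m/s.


v = omega * r = 5.56 * 0.41 = 2.2796

2.2796 m/s


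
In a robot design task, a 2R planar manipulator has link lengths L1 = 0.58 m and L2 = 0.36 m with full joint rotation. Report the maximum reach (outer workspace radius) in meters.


r_max = L1 + L2 = 0.58 + 0.36 = 0.9400

0.9400 m


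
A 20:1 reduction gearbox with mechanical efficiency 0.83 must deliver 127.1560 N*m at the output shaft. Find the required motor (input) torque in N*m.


tau_in = tau_out / (N * eta) = 127.1560 / (20 * 0.83) = 7.6600

7.6600 N*m


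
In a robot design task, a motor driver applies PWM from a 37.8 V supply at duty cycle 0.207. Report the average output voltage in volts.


V_avg = V_supply * D = 37.8*0.207 = 7.8246

7.8246 V


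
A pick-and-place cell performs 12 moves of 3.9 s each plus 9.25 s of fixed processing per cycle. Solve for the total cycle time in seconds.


T = 12*3.9 + 9.25 = 56.0500

56.0500 s


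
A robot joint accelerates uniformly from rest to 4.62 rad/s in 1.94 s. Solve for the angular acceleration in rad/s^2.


alpha = delta_omega / t = 4.62 / 1.94 = 2.3814

2.3814 rad/s^2


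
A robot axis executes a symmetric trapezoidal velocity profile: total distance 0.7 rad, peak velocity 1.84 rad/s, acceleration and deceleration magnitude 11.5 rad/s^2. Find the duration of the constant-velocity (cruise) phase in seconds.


t_acc = v/a = 0.160000 s, d_acc = v^2/(2a) = 0.147200 rad each
d_cruise = 0.7 - 2*0.147200 = 0.405600 rad
t_cruise = d_cruise/v = 0.405600/1.84 = 0.2204

0.2204 s


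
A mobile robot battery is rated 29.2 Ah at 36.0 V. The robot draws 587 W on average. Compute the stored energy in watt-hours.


E = capacity * V = 29.2*36.0 = 1051.2000

1051.2000 Wh


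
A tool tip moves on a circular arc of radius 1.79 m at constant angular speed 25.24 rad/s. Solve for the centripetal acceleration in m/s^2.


a_c = omega^2 * r = 25.24^2 * 1.79 = 1140.3331

1140.3331 m/s^2


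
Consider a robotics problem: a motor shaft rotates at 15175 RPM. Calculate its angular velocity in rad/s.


omega = 15175 * 2*pi/60 = 1589.1223

1589.1223 rad/s


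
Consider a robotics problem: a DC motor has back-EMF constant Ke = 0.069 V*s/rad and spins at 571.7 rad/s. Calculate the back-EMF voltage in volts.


V_emf = Ke * omega = 0.069*571.7 = 39.4473

39.4473 V


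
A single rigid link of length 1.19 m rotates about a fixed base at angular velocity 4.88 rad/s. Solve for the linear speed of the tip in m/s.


v = L*omega = 1.19 * 4.88 = 5.8072

5.8072 m/s


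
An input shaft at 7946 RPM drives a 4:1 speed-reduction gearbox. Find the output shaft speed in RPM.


omega_out = omega_in / N = 7946 / 4 = 1986.5000

1986.5000 RPM


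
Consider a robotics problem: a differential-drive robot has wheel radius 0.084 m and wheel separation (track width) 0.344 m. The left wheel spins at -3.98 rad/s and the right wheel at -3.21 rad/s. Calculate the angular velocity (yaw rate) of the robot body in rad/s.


omega = r*(wR - wL)/L = 0.084*(-3.21 - (-3.98))/0.344 = 0.1880

0.1880 rad/s


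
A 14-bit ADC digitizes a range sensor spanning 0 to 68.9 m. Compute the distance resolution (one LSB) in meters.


res = range / 2^n = 68.9/2^14 = 68.9/16384 = 0.0042

0.0042 m


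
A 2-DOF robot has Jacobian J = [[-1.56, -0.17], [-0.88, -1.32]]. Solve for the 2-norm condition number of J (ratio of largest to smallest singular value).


JJ^T eigenvalues: trace(JJ^T) = 4.9793, det(JJ^T) = det(J)^2 = 3.64657216
s_max^2 = (4.9793 + sqrt(10.20713985))/2 = 4.08708074
s_min^2 = (4.9793 - sqrt(10.20713985))/2 = 0.89221926
kappa = s_max/s_min = sqrt(4.08708074/0.89221926) = 2.1403

2.1403


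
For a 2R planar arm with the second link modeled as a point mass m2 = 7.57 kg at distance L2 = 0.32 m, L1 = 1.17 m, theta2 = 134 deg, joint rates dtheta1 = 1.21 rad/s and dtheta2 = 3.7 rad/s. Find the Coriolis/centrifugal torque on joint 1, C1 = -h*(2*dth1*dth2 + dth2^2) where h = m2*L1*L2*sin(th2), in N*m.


h = m2*L1*L2*sin(th2) = 7.57*1.17*0.32*sin(134 deg) = 2.038759
C1 = -h*(2*1.21*3.7 + 3.7^2) = -2.038759*22.6440 = -46.1657

-46.1657 N*m


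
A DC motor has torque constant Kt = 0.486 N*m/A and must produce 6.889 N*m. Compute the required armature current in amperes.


I = tau / Kt = 6.889/0.486 = 14.1749

14.1749 A


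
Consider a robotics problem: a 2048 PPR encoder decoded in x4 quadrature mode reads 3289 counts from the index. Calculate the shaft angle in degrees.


angle = counts * 360 / (PPR*4) = 3289 * 360 / 8192 = 144.5361

144.5361 degrees


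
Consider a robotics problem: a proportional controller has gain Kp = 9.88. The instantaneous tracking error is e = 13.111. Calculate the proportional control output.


u_P = Kp * e = 9.88 * 13.111 = 129.5367

129.5367


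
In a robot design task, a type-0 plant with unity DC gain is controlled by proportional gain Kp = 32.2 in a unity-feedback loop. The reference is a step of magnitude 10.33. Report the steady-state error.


e_ss = R/(1 + Kp) = 10.33/(1 + 32.2) = 10.33/33.2000 = 0.3111

0.3111


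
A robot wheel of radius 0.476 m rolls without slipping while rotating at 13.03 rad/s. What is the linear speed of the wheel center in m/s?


v = omega * r = 13.03 * 0.476 = 6.2023

6.2023 m/s


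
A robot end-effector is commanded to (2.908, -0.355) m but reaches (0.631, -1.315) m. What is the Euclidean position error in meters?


dx = 0.631 - (2.908) = -2.2770, dy = -1.315 - (-0.355) = -0.9600
err = sqrt(5.184729 + 0.921600) = 2.4711

2.4711 m


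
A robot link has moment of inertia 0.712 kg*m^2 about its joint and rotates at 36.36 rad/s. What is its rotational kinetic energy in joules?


KE = (1/2)*I*omega^2 = 0.5*0.712*36.36^2 = 470.6497

470.6497 J


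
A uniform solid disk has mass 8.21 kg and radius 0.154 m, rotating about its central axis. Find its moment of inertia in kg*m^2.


I = (1/2)*m*R^2 = 0.5*8.21*0.154^2 = 0.0974

0.0974 kg*m^2


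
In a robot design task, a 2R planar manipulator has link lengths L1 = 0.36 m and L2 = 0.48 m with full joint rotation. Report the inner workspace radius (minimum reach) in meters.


r_min = |L1 - L2| = |0.36 - 0.48| = 0.1200

0.1200 m


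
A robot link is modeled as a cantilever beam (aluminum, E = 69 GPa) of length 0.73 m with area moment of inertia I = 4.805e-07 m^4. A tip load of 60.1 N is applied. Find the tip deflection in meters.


delta = F*L^3/(3*E*I) = 60.1*0.73^3/(3*6.900e+10*4.805e-07)
      = 23.3799217/99463.5 = 2.3506e-04

2.3506e-04 m


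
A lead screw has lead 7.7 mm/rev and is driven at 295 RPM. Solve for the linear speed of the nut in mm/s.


v = lead * (RPM/60) = 7.7*295/60 = 37.8583

37.8583 mm/s


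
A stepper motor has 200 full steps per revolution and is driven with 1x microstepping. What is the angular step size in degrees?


step = 360/(200*1) = 360/200 = 1.8000

1.8000 degrees


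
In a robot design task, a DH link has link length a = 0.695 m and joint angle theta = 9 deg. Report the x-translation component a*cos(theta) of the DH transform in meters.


a*cos(theta) = 0.695*cos(9 deg) = 0.6864

0.6864 m


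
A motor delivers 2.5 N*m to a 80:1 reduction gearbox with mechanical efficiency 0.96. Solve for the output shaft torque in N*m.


tau_out = tau_in * N * eta = 2.5 * 80 * 0.96 = 192.0000

192.0000 N*m


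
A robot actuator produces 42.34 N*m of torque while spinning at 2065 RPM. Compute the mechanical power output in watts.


omega = 2065 * 2*pi/60 = 216.246294 rad/s
P = tau * omega = 42.34 * 216.246294 = 9155.8681

9155.8681 W


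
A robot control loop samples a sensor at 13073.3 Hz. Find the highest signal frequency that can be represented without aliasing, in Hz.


f_max = f_s/2 = 13073.3/2 = 6536.6500

6536.6500 Hz


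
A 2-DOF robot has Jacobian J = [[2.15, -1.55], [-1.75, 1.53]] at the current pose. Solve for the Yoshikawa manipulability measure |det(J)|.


det(J) = 2.15*1.53 - (-1.55)*(-1.75) = 0.5770
|det(J)| = 0.5770

0.5770


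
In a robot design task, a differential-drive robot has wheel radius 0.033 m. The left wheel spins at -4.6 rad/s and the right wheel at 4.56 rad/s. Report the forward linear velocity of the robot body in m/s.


v = r*(wR + wL)/2 = 0.033*(4.56 + -4.6)/2 = -0.0007

-0.0007 m/s


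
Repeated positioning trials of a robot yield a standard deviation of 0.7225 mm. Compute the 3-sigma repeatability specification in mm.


repeatability = 3*sigma = 3*0.7225 = 2.1675

2.1675 mm


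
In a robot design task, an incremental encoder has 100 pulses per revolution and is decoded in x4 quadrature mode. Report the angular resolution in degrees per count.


resolution = 360 / (PPR * 4) = 360 / 400 = 0.9000

0.9000 degrees


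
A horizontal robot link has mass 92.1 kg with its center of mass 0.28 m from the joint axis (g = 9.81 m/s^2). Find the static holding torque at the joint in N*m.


tau = m*g*L = 92.1 * 9.81 * 0.28 = 252.9803

252.9803 N*m


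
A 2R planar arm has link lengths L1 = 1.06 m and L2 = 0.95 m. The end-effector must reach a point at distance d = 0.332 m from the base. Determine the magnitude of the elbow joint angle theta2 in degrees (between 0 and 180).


cos(th2) = (d^2 - L1^2 - L2^2)/(2*L1*L2) = (0.332^2 - 1.06^2 - 0.95^2)/(2*1.06*0.95) = -0.95127905
th2 = acos(-0.95127905) = 162.0413 deg

162.0413 degrees


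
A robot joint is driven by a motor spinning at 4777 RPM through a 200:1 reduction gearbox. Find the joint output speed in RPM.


omega_joint = omega_motor / N = 4777 / 200 = 23.8850

23.8850 RPM
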